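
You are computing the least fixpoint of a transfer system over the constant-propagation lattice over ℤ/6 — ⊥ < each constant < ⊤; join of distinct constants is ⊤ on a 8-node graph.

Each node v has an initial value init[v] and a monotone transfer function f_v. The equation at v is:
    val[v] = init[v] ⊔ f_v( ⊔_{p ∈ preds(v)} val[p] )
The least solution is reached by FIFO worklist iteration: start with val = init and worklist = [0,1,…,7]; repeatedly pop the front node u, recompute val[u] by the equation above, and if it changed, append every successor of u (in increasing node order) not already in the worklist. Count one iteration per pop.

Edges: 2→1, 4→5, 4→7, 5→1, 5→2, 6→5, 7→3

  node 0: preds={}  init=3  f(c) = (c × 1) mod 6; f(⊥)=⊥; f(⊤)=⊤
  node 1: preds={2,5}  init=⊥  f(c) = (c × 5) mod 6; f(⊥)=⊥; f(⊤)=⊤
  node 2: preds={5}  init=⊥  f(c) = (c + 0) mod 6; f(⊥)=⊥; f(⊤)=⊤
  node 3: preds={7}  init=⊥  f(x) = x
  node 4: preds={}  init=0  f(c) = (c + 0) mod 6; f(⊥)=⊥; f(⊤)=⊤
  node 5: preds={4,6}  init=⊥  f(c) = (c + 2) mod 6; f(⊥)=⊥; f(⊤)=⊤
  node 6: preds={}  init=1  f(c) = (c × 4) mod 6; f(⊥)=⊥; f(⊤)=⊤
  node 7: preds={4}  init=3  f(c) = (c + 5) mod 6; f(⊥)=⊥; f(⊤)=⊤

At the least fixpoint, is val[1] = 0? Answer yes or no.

Trace (12 dequeues):
  [1] u=0 | in ⊥ | out 3 | ==
  [2] u=1 | in ⊥ | out ⊥ | ==
  [3] u=2 | in ⊥ | out ⊥ | ==
  [4] u=3 | in 3 | out 3 | prev ⊥ | push {}
  [5] u=4 | in ⊥ | out 0 | ==
  [6] u=5 | in ⊤ | out ⊤ | prev ⊥ | push {1,2}
  [7] u=6 | in ⊥ | out 1 | ==
  [8] u=7 | in 0 | out ⊤ | prev 3 | push {3}
  [9] u=1 | in ⊤ | out ⊤ | prev ⊥ | push {}
  [10] u=2 | in ⊤ | out ⊤ | prev ⊥ | push {1}
  [11] u=3 | in ⊤ | out ⊤ | prev 3 | push {}
  [12] u=1 | in ⊤ | out ⊤ | ==

Converged values:
  [0] 3
  [1] ⊤
  [2] ⊤
  [3] ⊤
  [4] 0
  [5] ⊤
  [6] 1
  [7] ⊤

no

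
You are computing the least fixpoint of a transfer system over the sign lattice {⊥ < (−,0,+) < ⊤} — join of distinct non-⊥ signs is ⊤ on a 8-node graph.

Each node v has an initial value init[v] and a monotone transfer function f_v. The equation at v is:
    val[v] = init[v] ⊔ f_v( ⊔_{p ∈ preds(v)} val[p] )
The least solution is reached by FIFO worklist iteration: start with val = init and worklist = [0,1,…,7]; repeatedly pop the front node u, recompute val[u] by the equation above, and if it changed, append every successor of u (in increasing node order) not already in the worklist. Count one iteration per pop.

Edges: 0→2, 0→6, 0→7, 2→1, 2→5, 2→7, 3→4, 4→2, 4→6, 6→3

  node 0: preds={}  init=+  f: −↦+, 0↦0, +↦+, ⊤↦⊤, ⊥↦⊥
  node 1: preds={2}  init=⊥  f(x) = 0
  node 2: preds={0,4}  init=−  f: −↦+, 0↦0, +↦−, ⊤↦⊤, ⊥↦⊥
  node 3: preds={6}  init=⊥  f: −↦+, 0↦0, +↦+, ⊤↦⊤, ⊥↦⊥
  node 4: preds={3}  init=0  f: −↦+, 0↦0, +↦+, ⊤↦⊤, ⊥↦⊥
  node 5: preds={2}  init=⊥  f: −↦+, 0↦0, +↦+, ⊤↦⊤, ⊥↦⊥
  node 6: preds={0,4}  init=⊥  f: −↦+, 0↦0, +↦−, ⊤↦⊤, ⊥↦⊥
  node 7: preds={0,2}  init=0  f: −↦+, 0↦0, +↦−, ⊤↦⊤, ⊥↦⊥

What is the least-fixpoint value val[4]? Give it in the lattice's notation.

⊤

Iteration log — 13 steps:
  step 1. node 0  ⊔preds=⊥  new=+  stable
  step 2. node 1  ⊔preds=−  new=0  old=⊥  +wl: 
  step 3. node 2  ⊔preds=⊤  new=⊤  old=−  +wl: 1
  step 4. node 3  ⊔preds=⊥  new=⊥  stable
  step 5. node 4  ⊔preds=⊥  new=0  stable
  step 6. node 5  ⊔preds=⊤  new=⊤  old=⊥  +wl: 
  step 7. node 6  ⊔preds=⊤  new=⊤  old=⊥  +wl: 3
  step 8. node 7  ⊔preds=⊤  new=⊤  old=0  +wl: 
  step 9. node 1  ⊔preds=⊤  new=0  stable
  step 10. node 3  ⊔preds=⊤  new=⊤  old=⊥  +wl: 4
  step 11. node 4  ⊔preds=⊤  new=⊤  old=0  +wl: 2,6
  step 12. node 2  ⊔preds=⊤  new=⊤  stable
  step 13. node 6  ⊔preds=⊤  new=⊤  stable

Least fixpoint reached:
  node 0: +
  node 1: 0
  node 2: ⊤
  node 3: ⊤
  node 4: ⊤
  node 5: ⊤
  node 6: ⊤
  node 7: ⊤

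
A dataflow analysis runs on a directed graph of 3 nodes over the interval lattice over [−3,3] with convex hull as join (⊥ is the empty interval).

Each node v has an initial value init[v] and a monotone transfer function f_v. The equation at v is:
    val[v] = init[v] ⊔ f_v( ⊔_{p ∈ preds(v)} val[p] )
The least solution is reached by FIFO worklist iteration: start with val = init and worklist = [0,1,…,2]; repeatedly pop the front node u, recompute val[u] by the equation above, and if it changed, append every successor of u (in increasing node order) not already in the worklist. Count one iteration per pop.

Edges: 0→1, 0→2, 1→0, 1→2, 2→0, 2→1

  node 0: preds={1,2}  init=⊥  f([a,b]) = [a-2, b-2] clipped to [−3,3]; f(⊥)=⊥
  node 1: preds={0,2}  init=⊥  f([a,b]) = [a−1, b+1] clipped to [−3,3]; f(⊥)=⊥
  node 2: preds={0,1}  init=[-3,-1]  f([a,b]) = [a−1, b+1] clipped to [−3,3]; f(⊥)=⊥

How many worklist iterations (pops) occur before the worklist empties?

Trace (10 dequeues):
  [1] u=0 | in [-3,-1] | out [-3,-3] | prev ⊥ | push {}
  [2] u=1 | in [-3,-1] | out [-3,0] | prev ⊥ | push {0}
  [3] u=2 | in [-3,0] | out [-3,1] | prev [-3,-1] | push {1}
  [4] u=0 | in [-3,1] | out [-3,-1] | prev [-3,-3] | push {2}
  [5] u=1 | in [-3,1] | out [-3,2] | prev [-3,0] | push {0}
  [6] u=2 | in [-3,2] | out [-3,3] | prev [-3,1] | push {1}
  [7] u=0 | in [-3,3] | out [-3,1] | prev [-3,-1] | push {2}
  [8] u=1 | in [-3,3] | out [-3,3] | prev [-3,2] | push {0}
  [9] u=2 | in [-3,3] | out [-3,3] | ==
  [10] u=0 | in [-3,3] | out [-3,1] | ==

Converged values:
  [0] [-3,1]
  [1] [-3,3]
  [2] [-3,3]

10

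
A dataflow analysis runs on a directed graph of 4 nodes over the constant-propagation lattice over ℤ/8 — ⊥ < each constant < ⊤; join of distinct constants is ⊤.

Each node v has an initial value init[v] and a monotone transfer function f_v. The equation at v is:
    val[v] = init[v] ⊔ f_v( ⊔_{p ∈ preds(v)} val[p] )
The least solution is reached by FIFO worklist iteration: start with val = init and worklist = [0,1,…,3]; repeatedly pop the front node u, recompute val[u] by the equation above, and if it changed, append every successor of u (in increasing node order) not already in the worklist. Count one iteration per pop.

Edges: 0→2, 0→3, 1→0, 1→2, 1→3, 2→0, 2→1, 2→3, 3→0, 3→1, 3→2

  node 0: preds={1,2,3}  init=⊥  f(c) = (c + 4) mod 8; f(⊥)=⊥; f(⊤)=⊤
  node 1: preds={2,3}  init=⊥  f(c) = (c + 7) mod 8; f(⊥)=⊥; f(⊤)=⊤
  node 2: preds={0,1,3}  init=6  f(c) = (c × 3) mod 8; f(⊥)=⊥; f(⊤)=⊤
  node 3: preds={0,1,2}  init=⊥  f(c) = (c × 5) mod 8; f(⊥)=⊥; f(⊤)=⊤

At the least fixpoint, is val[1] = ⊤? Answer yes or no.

yes

Worklist (9 pops):
  #1 pop 0: in=6 → 2 (was ⊥); enqueue []
  #2 pop 1: in=6 → 5 (was ⊥); enqueue [0]
  #3 pop 2: in=⊤ → ⊤ (was 6); enqueue [1]
  #4 pop 3: in=⊤ → ⊤ (was ⊥); enqueue [2]
  #5 pop 0: in=⊤ → ⊤ (was 2); enqueue [3]
  #6 pop 1: in=⊤ → ⊤ (was 5); enqueue [0]
  #7 pop 2: in=⊤ → ⊤ (no change)
  #8 pop 3: in=⊤ → ⊤ (no change)
  #9 pop 0: in=⊤ → ⊤ (no change)

Fixpoint:
  val[0] = ⊤
  val[1] = ⊤
  val[2] = ⊤
  val[3] = ⊤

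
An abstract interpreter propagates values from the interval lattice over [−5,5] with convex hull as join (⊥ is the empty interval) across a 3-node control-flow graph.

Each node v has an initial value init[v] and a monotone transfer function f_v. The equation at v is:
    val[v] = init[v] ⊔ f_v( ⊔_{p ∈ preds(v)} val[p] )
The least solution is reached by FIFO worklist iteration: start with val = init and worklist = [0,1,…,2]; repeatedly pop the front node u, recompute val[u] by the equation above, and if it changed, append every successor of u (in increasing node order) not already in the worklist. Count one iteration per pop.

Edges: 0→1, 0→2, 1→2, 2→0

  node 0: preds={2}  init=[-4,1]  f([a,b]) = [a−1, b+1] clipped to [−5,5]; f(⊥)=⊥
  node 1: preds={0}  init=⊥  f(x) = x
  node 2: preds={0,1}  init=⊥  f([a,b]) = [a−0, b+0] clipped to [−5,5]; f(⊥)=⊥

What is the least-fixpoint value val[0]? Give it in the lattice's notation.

[-5,5]

Worklist (16 pops):
  #1 pop 0: in=⊥ → [-4,1] (no change)
  #2 pop 1: in=[-4,1] → [-4,1] (was ⊥); enqueue []
  #3 pop 2: in=[-4,1] → [-4,1] (was ⊥); enqueue [0]
  #4 pop 0: in=[-4,1] → [-5,2] (was [-4,1]); enqueue [1,2]
  #5 pop 1: in=[-5,2] → [-5,2] (was [-4,1]); enqueue []
  #6 pop 2: in=[-5,2] → [-5,2] (was [-4,1]); enqueue [0]
  #7 pop 0: in=[-5,2] → [-5,3] (was [-5,2]); enqueue [1,2]
  #8 pop 1: in=[-5,3] → [-5,3] (was [-5,2]); enqueue []
  #9 pop 2: in=[-5,3] → [-5,3] (was [-5,2]); enqueue [0]
  #10 pop 0: in=[-5,3] → [-5,4] (was [-5,3]); enqueue [1,2]
  #11 pop 1: in=[-5,4] → [-5,4] (was [-5,3]); enqueue []
  #12 pop 2: in=[-5,4] → [-5,4] (was [-5,3]); enqueue [0]
  #13 pop 0: in=[-5,4] → [-5,5] (was [-5,4]); enqueue [1,2]
  #14 pop 1: in=[-5,5] → [-5,5] (was [-5,4]); enqueue []
  #15 pop 2: in=[-5,5] → [-5,5] (was [-5,4]); enqueue [0]
  #16 pop 0: in=[-5,5] → [-5,5] (no change)

Fixpoint:
  val[0] = [-5,5]
  val[1] = [-5,5]
  val[2] = [-5,5]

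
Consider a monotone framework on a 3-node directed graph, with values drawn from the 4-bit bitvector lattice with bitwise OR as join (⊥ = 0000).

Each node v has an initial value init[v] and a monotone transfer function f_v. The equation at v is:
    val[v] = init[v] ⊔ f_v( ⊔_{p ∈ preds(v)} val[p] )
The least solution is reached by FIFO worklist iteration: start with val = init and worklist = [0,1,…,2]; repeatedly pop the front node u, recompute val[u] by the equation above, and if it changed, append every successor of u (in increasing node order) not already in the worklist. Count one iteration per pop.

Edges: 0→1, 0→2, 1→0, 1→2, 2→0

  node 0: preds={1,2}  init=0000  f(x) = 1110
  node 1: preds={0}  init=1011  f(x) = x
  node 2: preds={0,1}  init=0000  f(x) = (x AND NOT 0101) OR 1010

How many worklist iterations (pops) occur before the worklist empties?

Iteration log — 4 steps:
  step 1. node 0  ⊔preds=1011  new=1110  old=0000  +wl: 
  step 2. node 1  ⊔preds=1110  new=1111  old=1011  +wl: 0
  step 3. node 2  ⊔preds=1111  new=1010  old=0000  +wl: 
  step 4. node 0  ⊔preds=1111  new=1110  stable

Least fixpoint reached:
  node 0: 1110
  node 1: 1111
  node 2: 1010

4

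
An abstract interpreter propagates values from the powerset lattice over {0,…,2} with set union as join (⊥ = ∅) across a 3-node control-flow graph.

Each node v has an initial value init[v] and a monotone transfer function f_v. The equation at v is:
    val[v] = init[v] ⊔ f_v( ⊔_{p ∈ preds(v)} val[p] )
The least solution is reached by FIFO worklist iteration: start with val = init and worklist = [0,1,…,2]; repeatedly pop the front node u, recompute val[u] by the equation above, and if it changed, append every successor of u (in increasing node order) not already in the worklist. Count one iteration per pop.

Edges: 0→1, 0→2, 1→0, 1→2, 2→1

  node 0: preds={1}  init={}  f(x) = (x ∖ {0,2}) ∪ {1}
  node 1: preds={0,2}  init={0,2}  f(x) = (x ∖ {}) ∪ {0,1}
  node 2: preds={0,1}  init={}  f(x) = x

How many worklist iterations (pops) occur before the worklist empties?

5

Worklist (5 pops):
  #1 pop 0: in={0,2} → {1} (was {}); enqueue []
  #2 pop 1: in={1} → {0,1,2} (was {0,2}); enqueue [0]
  #3 pop 2: in={0,1,2} → {0,1,2} (was {}); enqueue [1]
  #4 pop 0: in={0,1,2} → {1} (no change)
  #5 pop 1: in={0,1,2} → {0,1,2} (no change)

Fixpoint:
  val[0] = {1}
  val[1] = {0,1,2}
  val[2] = {0,1,2}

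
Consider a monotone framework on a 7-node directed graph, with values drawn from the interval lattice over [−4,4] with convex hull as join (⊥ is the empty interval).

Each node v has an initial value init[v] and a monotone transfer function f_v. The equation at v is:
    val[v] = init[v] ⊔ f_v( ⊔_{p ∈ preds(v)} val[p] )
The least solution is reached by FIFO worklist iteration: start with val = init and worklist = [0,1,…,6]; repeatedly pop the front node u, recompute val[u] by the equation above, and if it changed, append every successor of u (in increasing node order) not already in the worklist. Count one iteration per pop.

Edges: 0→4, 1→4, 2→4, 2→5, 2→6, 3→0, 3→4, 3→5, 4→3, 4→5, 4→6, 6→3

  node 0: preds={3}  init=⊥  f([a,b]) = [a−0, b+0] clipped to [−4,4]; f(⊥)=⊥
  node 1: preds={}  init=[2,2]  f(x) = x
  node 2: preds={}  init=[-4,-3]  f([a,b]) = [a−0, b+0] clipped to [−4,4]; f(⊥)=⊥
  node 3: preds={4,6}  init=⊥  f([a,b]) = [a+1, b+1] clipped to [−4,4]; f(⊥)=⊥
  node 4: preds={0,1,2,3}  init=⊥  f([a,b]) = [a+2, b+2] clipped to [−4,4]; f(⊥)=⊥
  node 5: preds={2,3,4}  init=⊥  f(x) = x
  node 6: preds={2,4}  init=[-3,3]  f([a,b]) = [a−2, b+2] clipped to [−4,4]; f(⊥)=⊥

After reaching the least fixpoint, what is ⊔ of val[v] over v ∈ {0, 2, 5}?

Trace (13 dequeues):
  [1] u=0 | in ⊥ | out ⊥ | ==
  [2] u=1 | in ⊥ | out [2,2] | ==
  [3] u=2 | in ⊥ | out [-4,-3] | ==
  [4] u=3 | in [-3,3] | out [-2,4] | prev ⊥ | push {0}
  [5] u=4 | in [-4,4] | out [-2,4] | prev ⊥ | push {3}
  [6] u=5 | in [-4,4] | out [-4,4] | prev ⊥ | push {}
  [7] u=6 | in [-4,4] | out [-4,4] | prev [-3,3] | push {}
  [8] u=0 | in [-2,4] | out [-2,4] | prev ⊥ | push {4}
  [9] u=3 | in [-4,4] | out [-3,4] | prev [-2,4] | push {0,5}
  [10] u=4 | in [-4,4] | out [-2,4] | ==
  [11] u=0 | in [-3,4] | out [-3,4] | prev [-2,4] | push {4}
  [12] u=5 | in [-4,4] | out [-4,4] | ==
  [13] u=4 | in [-4,4] | out [-2,4] | ==

Converged values:
  [0] [-3,4]
  [1] [2,2]
  [2] [-4,-3]
  [3] [-3,4]
  [4] [-2,4]
  [5] [-4,4]
  [6] [-4,4]

[-4,4]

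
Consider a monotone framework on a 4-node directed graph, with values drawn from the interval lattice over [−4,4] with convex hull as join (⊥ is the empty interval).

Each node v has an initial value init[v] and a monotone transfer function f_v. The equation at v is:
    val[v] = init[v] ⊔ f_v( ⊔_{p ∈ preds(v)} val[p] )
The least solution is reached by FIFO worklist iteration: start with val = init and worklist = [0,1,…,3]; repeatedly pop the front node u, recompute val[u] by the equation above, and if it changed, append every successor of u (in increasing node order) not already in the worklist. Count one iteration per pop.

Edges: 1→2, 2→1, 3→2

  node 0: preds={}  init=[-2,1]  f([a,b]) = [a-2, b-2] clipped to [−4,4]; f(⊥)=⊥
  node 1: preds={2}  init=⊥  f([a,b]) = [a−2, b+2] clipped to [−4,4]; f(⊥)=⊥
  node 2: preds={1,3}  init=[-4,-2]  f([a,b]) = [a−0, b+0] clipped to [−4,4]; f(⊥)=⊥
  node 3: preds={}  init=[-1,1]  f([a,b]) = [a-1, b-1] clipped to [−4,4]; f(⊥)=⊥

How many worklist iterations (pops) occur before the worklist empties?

9

Iteration log — 9 steps:
  step 1. node 0  ⊔preds=⊥  new=[-2,1]  stable
  step 2. node 1  ⊔preds=[-4,-2]  new=[-4,0]  old=⊥  +wl: 
  step 3. node 2  ⊔preds=[-4,1]  new=[-4,1]  old=[-4,-2]  +wl: 1
  step 4. node 3  ⊔preds=⊥  new=[-1,1]  stable
  step 5. node 1  ⊔preds=[-4,1]  new=[-4,3]  old=[-4,0]  +wl: 2
  step 6. node 2  ⊔preds=[-4,3]  new=[-4,3]  old=[-4,1]  +wl: 1
  step 7. node 1  ⊔preds=[-4,3]  new=[-4,4]  old=[-4,3]  +wl: 2
  step 8. node 2  ⊔preds=[-4,4]  new=[-4,4]  old=[-4,3]  +wl: 1
  step 9. node 1  ⊔preds=[-4,4]  new=[-4,4]  stable

Least fixpoint reached:
  node 0: [-2,1]
  node 1: [-4,4]
  node 2: [-4,4]
  node 3: [-1,1]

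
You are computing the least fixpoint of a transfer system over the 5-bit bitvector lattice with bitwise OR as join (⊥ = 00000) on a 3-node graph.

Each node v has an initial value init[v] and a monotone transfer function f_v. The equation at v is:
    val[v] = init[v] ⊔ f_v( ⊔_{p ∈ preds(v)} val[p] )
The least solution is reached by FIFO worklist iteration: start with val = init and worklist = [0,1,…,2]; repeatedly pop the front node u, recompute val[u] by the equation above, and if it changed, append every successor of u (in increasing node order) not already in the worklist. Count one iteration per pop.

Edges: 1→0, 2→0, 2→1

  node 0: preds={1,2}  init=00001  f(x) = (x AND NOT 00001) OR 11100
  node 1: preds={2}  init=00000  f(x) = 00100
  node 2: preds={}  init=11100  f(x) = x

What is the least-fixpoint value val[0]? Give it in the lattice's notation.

Trace (4 dequeues):
  [1] u=0 | in 11100 | out 11101 | prev 00001 | push {}
  [2] u=1 | in 11100 | out 00100 | prev 00000 | push {0}
  [3] u=2 | in 00000 | out 11100 | ==
  [4] u=0 | in 11100 | out 11101 | ==

Converged values:
  [0] 11101
  [1] 00100
  [2] 11100

11101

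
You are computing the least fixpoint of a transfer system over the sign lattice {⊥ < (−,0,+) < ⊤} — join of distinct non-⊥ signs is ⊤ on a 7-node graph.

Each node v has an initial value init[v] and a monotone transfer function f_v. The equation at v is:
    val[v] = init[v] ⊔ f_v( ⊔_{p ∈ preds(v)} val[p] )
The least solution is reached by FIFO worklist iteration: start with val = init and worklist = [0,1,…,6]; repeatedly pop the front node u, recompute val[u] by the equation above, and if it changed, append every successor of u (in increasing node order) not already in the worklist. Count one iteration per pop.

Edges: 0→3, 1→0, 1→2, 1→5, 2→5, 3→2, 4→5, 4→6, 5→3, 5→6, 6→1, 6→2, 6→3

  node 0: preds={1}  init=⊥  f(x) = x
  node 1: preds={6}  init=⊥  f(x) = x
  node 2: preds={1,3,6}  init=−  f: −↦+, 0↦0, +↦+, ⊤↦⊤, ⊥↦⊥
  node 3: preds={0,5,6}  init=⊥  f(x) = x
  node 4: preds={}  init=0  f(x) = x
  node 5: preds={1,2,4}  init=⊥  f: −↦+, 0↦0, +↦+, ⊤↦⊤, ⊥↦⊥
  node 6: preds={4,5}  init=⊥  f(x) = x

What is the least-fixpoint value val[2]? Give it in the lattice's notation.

Worklist (13 pops):
  #1 pop 0: in=⊥ → ⊥ (no change)
  #2 pop 1: in=⊥ → ⊥ (no change)
  #3 pop 2: in=⊥ → − (no change)
  #4 pop 3: in=⊥ → ⊥ (no change)
  #5 pop 4: in=⊥ → 0 (no change)
  #6 pop 5: in=⊤ → ⊤ (was ⊥); enqueue [3]
  #7 pop 6: in=⊤ → ⊤ (was ⊥); enqueue [1,2]
  #8 pop 3: in=⊤ → ⊤ (was ⊥); enqueue []
  #9 pop 1: in=⊤ → ⊤ (was ⊥); enqueue [0,5]
  #10 pop 2: in=⊤ → ⊤ (was −); enqueue []
  #11 pop 0: in=⊤ → ⊤ (was ⊥); enqueue [3]
  #12 pop 5: in=⊤ → ⊤ (no change)
  #13 pop 3: in=⊤ → ⊤ (no change)

Fixpoint:
  val[0] = ⊤
  val[1] = ⊤
  val[2] = ⊤
  val[3] = ⊤
  val[4] = 0
  val[5] = ⊤
  val[6] = ⊤

⊤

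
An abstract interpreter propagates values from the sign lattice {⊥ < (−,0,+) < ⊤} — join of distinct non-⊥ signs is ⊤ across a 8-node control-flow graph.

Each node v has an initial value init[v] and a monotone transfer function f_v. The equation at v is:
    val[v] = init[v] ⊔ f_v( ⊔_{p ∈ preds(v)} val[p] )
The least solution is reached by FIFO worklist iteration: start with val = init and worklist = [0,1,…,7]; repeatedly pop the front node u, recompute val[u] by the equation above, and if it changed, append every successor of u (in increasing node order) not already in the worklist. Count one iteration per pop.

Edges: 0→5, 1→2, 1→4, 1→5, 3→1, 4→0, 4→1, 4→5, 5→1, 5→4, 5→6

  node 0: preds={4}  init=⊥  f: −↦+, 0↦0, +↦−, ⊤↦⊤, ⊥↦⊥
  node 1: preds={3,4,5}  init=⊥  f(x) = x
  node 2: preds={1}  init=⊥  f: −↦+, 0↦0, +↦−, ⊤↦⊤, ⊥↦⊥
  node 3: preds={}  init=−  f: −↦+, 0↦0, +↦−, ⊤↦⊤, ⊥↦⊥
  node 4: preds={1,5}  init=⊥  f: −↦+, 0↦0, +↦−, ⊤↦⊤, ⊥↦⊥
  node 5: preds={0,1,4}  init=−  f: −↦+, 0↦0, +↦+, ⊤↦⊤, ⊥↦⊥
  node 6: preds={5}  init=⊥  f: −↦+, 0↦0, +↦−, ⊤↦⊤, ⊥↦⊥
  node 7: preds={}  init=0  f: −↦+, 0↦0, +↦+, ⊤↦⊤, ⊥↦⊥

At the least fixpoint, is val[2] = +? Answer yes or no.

Iteration log — 16 steps:
  step 1. node 0  ⊔preds=⊥  new=⊥  stable
  step 2. node 1  ⊔preds=−  new=−  old=⊥  +wl: 
  step 3. node 2  ⊔preds=−  new=+  old=⊥  +wl: 
  step 4. node 3  ⊔preds=⊥  new=−  stable
  step 5. node 4  ⊔preds=−  new=+  old=⊥  +wl: 0,1
  step 6. node 5  ⊔preds=⊤  new=⊤  old=−  +wl: 4
  step 7. node 6  ⊔preds=⊤  new=⊤  old=⊥  +wl: 
  step 8. node 7  ⊔preds=⊥  new=0  stable
  step 9. node 0  ⊔preds=+  new=−  old=⊥  +wl: 5
  step 10. node 1  ⊔preds=⊤  new=⊤  old=−  +wl: 2
  step 11. node 4  ⊔preds=⊤  new=⊤  old=+  +wl: 0,1
  step 12. node 5  ⊔preds=⊤  new=⊤  stable
  step 13. node 2  ⊔preds=⊤  new=⊤  old=+  +wl: 
  step 14. node 0  ⊔preds=⊤  new=⊤  old=−  +wl: 5
  step 15. node 1  ⊔preds=⊤  new=⊤  stable
  step 16. node 5  ⊔preds=⊤  new=⊤  stable

Least fixpoint reached:
  node 0: ⊤
  node 1: ⊤
  node 2: ⊤
  node 3: −
  node 4: ⊤
  node 5: ⊤
  node 6: ⊤
  node 7: 0

no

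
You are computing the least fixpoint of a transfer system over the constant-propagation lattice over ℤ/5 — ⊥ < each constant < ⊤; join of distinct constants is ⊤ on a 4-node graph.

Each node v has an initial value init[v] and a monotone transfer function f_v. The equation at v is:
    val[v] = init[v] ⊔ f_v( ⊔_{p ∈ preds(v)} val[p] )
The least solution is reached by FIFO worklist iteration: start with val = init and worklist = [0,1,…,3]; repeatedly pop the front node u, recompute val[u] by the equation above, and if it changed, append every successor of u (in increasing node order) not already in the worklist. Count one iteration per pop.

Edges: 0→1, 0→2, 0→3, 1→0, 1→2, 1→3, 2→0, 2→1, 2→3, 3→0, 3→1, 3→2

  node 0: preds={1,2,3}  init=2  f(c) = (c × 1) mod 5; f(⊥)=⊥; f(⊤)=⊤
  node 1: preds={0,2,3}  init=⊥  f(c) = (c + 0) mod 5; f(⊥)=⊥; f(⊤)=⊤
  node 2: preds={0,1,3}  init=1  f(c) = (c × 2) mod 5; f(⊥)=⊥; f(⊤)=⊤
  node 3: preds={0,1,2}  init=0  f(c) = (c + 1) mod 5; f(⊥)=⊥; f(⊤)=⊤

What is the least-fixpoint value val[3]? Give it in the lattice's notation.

⊤

Iteration log — 7 steps:
  step 1. node 0  ⊔preds=⊤  new=⊤  old=2  +wl: 
  step 2. node 1  ⊔preds=⊤  new=⊤  old=⊥  +wl: 0
  step 3. node 2  ⊔preds=⊤  new=⊤  old=1  +wl: 1
  step 4. node 3  ⊔preds=⊤  new=⊤  old=0  +wl: 2
  step 5. node 0  ⊔preds=⊤  new=⊤  stable
  step 6. node 1  ⊔preds=⊤  new=⊤  stable
  step 7. node 2  ⊔preds=⊤  new=⊤  stable

Least fixpoint reached:
  node 0: ⊤
  node 1: ⊤
  node 2: ⊤
  node 3: ⊤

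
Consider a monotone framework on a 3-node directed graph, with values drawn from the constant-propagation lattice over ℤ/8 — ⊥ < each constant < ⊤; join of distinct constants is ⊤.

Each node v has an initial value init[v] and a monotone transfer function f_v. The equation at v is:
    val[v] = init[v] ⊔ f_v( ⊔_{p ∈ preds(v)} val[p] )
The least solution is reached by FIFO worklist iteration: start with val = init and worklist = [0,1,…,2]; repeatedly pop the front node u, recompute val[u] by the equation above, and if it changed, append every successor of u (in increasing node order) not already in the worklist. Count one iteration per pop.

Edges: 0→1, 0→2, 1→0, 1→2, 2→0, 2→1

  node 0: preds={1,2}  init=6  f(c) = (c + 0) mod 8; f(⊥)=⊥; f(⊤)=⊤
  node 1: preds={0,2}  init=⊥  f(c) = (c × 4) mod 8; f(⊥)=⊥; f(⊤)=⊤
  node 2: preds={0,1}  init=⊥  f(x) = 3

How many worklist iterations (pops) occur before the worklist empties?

7

Worklist (7 pops):
  #1 pop 0: in=⊥ → 6 (no change)
  #2 pop 1: in=6 → 0 (was ⊥); enqueue [0]
  #3 pop 2: in=⊤ → 3 (was ⊥); enqueue [1]
  #4 pop 0: in=⊤ → ⊤ (was 6); enqueue [2]
  #5 pop 1: in=⊤ → ⊤ (was 0); enqueue [0]
  #6 pop 2: in=⊤ → 3 (no change)
  #7 pop 0: in=⊤ → ⊤ (no change)

Fixpoint:
  val[0] = ⊤
  val[1] = ⊤
  val[2] = 3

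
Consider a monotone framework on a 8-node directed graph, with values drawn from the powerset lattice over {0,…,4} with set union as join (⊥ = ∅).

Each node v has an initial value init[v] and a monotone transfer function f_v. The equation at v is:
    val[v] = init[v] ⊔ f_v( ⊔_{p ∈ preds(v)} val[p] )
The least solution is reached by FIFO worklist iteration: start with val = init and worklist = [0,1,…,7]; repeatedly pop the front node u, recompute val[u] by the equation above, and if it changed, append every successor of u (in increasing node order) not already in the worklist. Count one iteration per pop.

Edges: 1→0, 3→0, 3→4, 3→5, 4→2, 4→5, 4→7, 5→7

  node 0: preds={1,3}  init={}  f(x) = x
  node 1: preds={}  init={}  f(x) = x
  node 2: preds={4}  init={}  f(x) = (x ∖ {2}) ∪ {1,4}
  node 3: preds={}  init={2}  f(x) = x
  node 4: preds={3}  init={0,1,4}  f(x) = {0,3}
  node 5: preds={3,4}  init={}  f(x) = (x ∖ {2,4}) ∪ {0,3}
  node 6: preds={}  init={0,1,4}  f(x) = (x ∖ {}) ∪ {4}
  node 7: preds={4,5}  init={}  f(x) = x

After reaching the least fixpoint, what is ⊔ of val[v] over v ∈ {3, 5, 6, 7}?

Worklist (9 pops):
  #1 pop 0: in={2} → {2} (was {}); enqueue []
  #2 pop 1: in={} → {} (no change)
  #3 pop 2: in={0,1,4} → {0,1,4} (was {}); enqueue []
  #4 pop 3: in={} → {2} (no change)
  #5 pop 4: in={2} → {0,1,3,4} (was {0,1,4}); enqueue [2]
  #6 pop 5: in={0,1,2,3,4} → {0,1,3} (was {}); enqueue []
  #7 pop 6: in={} → {0,1,4} (no change)
  #8 pop 7: in={0,1,3,4} → {0,1,3,4} (was {}); enqueue []
  #9 pop 2: in={0,1,3,4} → {0,1,3,4} (was {0,1,4}); enqueue []

Fixpoint:
  val[0] = {2}
  val[1] = {}
  val[2] = {0,1,3,4}
  val[3] = {2}
  val[4] = {0,1,3,4}
  val[5] = {0,1,3}
  val[6] = {0,1,4}
  val[7] = {0,1,3,4}

{0,1,2,3,4}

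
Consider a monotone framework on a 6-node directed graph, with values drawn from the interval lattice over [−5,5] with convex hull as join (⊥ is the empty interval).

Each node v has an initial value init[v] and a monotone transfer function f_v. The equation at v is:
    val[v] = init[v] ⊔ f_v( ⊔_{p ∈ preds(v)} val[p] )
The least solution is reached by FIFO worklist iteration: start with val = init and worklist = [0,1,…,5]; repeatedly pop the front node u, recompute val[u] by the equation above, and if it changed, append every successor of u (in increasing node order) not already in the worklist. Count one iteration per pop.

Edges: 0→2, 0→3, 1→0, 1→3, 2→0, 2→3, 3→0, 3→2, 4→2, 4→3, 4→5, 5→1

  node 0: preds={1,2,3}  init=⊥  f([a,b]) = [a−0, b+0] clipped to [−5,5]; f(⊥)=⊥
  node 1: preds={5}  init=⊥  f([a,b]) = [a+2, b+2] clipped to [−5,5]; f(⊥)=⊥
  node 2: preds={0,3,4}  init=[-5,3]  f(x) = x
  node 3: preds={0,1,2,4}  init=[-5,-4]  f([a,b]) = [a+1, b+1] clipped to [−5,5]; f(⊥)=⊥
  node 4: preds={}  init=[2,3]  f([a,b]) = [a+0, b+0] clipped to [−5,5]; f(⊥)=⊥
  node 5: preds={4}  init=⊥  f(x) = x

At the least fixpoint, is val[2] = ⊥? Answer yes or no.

Trace (14 dequeues):
  [1] u=0 | in [-5,3] | out [-5,3] | prev ⊥ | push {}
  [2] u=1 | in ⊥ | out ⊥ | ==
  [3] u=2 | in [-5,3] | out [-5,3] | ==
  [4] u=3 | in [-5,3] | out [-5,4] | prev [-5,-4] | push {0,2}
  [5] u=4 | in ⊥ | out [2,3] | ==
  [6] u=5 | in [2,3] | out [2,3] | prev ⊥ | push {1}
  [7] u=0 | in [-5,4] | out [-5,4] | prev [-5,3] | push {3}
  [8] u=2 | in [-5,4] | out [-5,4] | prev [-5,3] | push {0}
  [9] u=1 | in [2,3] | out [4,5] | prev ⊥ | push {}
  [10] u=3 | in [-5,5] | out [-5,5] | prev [-5,4] | push {2}
  [11] u=0 | in [-5,5] | out [-5,5] | prev [-5,4] | push {3}
  [12] u=2 | in [-5,5] | out [-5,5] | prev [-5,4] | push {0}
  [13] u=3 | in [-5,5] | out [-5,5] | ==
  [14] u=0 | in [-5,5] | out [-5,5] | ==

Converged values:
  [0] [-5,5]
  [1] [4,5]
  [2] [-5,5]
  [3] [-5,5]
  [4] [2,3]
  [5] [2,3]

no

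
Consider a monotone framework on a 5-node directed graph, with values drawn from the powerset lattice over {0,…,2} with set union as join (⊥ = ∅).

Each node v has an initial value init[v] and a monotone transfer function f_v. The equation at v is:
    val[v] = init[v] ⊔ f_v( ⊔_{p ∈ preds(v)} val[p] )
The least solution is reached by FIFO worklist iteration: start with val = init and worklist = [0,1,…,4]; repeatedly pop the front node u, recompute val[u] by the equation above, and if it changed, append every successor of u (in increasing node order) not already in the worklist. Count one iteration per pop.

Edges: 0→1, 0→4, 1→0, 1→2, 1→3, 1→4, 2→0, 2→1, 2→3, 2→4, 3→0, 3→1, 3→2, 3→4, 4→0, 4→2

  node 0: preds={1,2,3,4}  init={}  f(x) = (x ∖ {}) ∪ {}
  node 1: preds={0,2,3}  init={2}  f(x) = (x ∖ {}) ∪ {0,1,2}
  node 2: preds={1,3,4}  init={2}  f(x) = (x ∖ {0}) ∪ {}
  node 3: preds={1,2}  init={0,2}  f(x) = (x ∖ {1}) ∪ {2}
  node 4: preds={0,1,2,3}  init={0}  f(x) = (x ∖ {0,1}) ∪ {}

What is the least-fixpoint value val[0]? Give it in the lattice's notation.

Trace (9 dequeues):
  [1] u=0 | in {0,2} | out {0,2} | prev {} | push {}
  [2] u=1 | in {0,2} | out {0,1,2} | prev {2} | push {0}
  [3] u=2 | in {0,1,2} | out {1,2} | prev {2} | push {1}
  [4] u=3 | in {0,1,2} | out {0,2} | ==
  [5] u=4 | in {0,1,2} | out {0,2} | prev {0} | push {2}
  [6] u=0 | in {0,1,2} | out {0,1,2} | prev {0,2} | push {4}
  [7] u=1 | in {0,1,2} | out {0,1,2} | ==
  [8] u=2 | in {0,1,2} | out {1,2} | ==
  [9] u=4 | in {0,1,2} | out {0,2} | ==

Converged values:
  [0] {0,1,2}
  [1] {0,1,2}
  [2] {1,2}
  [3] {0,2}
  [4] {0,2}

{0,1,2}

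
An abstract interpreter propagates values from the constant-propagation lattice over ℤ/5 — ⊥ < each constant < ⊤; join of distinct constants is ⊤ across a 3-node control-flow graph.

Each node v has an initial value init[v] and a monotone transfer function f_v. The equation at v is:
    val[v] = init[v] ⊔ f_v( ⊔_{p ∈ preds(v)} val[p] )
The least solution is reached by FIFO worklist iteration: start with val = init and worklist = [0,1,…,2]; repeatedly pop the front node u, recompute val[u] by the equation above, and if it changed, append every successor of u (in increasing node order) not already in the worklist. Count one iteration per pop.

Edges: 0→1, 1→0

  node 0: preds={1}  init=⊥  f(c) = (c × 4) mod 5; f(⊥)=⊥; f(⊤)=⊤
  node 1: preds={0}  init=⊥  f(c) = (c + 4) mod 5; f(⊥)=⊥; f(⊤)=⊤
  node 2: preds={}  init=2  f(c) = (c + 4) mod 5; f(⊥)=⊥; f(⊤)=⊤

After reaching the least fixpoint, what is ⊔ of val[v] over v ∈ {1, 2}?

Trace (3 dequeues):
  [1] u=0 | in ⊥ | out ⊥ | ==
  [2] u=1 | in ⊥ | out ⊥ | ==
  [3] u=2 | in ⊥ | out 2 | ==

Converged values:
  [0] ⊥
  [1] ⊥
  [2] 2

2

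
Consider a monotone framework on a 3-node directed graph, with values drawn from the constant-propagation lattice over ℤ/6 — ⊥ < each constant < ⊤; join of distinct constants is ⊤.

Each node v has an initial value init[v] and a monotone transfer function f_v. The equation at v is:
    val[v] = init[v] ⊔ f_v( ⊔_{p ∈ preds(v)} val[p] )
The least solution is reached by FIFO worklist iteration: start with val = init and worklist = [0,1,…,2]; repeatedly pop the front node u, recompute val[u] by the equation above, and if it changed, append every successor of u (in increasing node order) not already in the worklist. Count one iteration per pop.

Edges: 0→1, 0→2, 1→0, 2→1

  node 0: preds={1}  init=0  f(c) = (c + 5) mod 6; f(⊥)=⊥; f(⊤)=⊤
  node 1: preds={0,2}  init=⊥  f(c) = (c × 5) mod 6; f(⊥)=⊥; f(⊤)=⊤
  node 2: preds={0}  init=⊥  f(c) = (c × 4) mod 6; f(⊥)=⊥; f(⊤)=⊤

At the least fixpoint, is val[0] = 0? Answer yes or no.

Worklist (8 pops):
  #1 pop 0: in=⊥ → 0 (no change)
  #2 pop 1: in=0 → 0 (was ⊥); enqueue [0]
  #3 pop 2: in=0 → 0 (was ⊥); enqueue [1]
  #4 pop 0: in=0 → ⊤ (was 0); enqueue [2]
  #5 pop 1: in=⊤ → ⊤ (was 0); enqueue [0]
  #6 pop 2: in=⊤ → ⊤ (was 0); enqueue [1]
  #7 pop 0: in=⊤ → ⊤ (no change)
  #8 pop 1: in=⊤ → ⊤ (no change)

Fixpoint:
  val[0] = ⊤
  val[1] = ⊤
  val[2] = ⊤

no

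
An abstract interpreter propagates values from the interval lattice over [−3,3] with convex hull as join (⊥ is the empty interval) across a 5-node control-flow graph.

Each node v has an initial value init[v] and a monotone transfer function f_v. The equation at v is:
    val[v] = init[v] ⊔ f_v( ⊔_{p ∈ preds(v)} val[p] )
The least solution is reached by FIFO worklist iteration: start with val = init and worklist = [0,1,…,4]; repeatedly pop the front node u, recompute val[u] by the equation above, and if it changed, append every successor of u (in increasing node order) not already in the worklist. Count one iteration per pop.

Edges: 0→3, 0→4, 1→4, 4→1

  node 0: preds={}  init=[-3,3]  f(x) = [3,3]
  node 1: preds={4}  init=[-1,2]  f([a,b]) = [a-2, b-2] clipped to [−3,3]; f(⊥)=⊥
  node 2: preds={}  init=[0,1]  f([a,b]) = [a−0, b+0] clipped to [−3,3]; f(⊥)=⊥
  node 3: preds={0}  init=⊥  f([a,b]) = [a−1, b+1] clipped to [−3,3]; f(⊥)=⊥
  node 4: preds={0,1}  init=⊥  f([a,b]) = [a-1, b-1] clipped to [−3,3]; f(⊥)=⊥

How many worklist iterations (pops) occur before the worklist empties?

Worklist (7 pops):
  #1 pop 0: in=⊥ → [-3,3] (no change)
  #2 pop 1: in=⊥ → [-1,2] (no change)
  #3 pop 2: in=⊥ → [0,1] (no change)
  #4 pop 3: in=[-3,3] → [-3,3] (was ⊥); enqueue []
  #5 pop 4: in=[-3,3] → [-3,2] (was ⊥); enqueue [1]
  #6 pop 1: in=[-3,2] → [-3,2] (was [-1,2]); enqueue [4]
  #7 pop 4: in=[-3,3] → [-3,2] (no change)

Fixpoint:
  val[0] = [-3,3]
  val[1] = [-3,2]
  val[2] = [0,1]
  val[3] = [-3,3]
  val[4] = [-3,2]

7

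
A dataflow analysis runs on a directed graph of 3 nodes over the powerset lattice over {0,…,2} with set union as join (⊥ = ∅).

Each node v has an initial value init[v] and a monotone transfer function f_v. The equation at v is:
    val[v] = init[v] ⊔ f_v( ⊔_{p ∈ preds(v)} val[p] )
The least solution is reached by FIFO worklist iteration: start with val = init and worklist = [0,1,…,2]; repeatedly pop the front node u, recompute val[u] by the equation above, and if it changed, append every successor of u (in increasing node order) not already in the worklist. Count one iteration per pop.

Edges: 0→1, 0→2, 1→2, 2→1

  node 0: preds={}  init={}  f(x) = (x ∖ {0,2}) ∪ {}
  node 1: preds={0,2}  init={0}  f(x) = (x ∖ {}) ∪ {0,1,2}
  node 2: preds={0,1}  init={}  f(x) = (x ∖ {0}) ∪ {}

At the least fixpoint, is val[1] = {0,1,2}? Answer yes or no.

yes

Trace (4 dequeues):
  [1] u=0 | in {} | out {} | ==
  [2] u=1 | in {} | out {0,1,2} | prev {0} | push {}
  [3] u=2 | in {0,1,2} | out {1,2} | prev {} | push {1}
  [4] u=1 | in {1,2} | out {0,1,2} | ==

Converged values:
  [0] {}
  [1] {0,1,2}
  [2] {1,2}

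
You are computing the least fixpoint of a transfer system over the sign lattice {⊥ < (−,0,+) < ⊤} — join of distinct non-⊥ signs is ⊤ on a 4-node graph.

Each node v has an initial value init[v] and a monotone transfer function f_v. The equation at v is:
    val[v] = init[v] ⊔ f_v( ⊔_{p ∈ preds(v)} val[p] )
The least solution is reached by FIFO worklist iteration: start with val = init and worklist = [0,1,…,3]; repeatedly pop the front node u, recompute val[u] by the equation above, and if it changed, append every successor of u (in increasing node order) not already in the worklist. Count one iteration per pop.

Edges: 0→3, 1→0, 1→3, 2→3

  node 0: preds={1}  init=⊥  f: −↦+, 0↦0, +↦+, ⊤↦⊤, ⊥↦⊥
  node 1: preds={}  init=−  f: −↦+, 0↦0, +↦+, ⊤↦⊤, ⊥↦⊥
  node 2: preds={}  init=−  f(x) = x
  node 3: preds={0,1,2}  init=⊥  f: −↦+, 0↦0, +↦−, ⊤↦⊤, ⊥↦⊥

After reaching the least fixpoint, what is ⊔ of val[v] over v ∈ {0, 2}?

Trace (4 dequeues):
  [1] u=0 | in − | out + | prev ⊥ | push {}
  [2] u=1 | in ⊥ | out − | ==
  [3] u=2 | in ⊥ | out − | ==
  [4] u=3 | in ⊤ | out ⊤ | prev ⊥ | push {}

Converged values:
  [0] +
  [1] −
  [2] −
  [3] ⊤

⊤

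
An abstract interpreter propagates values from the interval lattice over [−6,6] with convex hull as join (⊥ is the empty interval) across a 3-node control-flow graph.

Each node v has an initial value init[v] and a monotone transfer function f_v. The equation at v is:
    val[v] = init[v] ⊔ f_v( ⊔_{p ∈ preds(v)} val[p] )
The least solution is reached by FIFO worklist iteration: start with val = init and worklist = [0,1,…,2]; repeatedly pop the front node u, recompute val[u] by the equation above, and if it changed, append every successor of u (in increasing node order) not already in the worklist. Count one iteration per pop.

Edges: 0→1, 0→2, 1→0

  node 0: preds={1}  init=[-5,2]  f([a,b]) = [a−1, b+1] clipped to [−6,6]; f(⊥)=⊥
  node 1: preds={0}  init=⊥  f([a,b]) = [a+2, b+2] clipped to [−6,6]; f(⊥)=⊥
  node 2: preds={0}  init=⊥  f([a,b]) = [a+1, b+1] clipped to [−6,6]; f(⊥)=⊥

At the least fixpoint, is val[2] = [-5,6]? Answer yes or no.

Worklist (9 pops):
  #1 pop 0: in=⊥ → [-5,2] (no change)
  #2 pop 1: in=[-5,2] → [-3,4] (was ⊥); enqueue [0]
  #3 pop 2: in=[-5,2] → [-4,3] (was ⊥); enqueue []
  #4 pop 0: in=[-3,4] → [-5,5] (was [-5,2]); enqueue [1,2]
  #5 pop 1: in=[-5,5] → [-3,6] (was [-3,4]); enqueue [0]
  #6 pop 2: in=[-5,5] → [-4,6] (was [-4,3]); enqueue []
  #7 pop 0: in=[-3,6] → [-5,6] (was [-5,5]); enqueue [1,2]
  #8 pop 1: in=[-5,6] → [-3,6] (no change)
  #9 pop 2: in=[-5,6] → [-4,6] (no change)

Fixpoint:
  val[0] = [-5,6]
  val[1] = [-3,6]
  val[2] = [-4,6]

no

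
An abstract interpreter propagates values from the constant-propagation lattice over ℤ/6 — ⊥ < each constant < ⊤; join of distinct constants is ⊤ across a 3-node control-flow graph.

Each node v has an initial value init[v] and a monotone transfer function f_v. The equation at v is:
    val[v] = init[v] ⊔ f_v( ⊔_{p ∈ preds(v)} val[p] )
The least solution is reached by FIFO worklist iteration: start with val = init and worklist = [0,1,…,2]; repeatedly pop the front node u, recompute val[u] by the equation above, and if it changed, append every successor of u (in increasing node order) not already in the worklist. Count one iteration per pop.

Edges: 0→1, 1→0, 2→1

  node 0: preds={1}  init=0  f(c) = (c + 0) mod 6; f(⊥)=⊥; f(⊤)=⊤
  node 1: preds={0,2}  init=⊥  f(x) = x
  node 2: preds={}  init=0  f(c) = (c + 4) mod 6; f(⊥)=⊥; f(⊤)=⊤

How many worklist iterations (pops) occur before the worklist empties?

4

Iteration log — 4 steps:
  step 1. node 0  ⊔preds=⊥  new=0  stable
  step 2. node 1  ⊔preds=0  new=0  old=⊥  +wl: 0
  step 3. node 2  ⊔preds=⊥  new=0  stable
  step 4. node 0  ⊔preds=0  new=0  stable

Least fixpoint reached:
  node 0: 0
  node 1: 0
  node 2: 0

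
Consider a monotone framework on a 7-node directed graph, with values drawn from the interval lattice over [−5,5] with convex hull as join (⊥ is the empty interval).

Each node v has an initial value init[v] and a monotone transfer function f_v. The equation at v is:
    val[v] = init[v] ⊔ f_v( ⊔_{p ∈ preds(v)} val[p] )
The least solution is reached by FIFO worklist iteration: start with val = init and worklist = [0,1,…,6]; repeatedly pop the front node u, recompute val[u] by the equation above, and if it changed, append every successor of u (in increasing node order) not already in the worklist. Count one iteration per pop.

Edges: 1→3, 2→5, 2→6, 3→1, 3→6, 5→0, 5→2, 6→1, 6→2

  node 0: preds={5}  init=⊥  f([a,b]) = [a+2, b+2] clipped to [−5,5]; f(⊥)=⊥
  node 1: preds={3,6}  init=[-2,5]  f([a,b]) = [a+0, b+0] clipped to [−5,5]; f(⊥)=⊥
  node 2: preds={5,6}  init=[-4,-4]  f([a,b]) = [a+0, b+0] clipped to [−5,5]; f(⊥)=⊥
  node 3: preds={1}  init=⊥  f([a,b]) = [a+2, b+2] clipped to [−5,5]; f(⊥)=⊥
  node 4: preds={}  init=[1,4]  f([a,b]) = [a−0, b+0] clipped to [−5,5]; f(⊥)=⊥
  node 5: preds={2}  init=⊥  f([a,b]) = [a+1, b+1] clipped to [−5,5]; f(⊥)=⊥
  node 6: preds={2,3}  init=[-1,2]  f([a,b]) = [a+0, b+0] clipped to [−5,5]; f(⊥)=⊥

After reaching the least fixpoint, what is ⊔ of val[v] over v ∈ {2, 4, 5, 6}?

[-4,5]

Trace (16 dequeues):
  [1] u=0 | in ⊥ | out ⊥ | ==
  [2] u=1 | in [-1,2] | out [-2,5] | ==
  [3] u=2 | in [-1,2] | out [-4,2] | prev [-4,-4] | push {}
  [4] u=3 | in [-2,5] | out [0,5] | prev ⊥ | push {1}
  [5] u=4 | in ⊥ | out [1,4] | ==
  [6] u=5 | in [-4,2] | out [-3,3] | prev ⊥ | push {0,2}
  [7] u=6 | in [-4,5] | out [-4,5] | prev [-1,2] | push {}
  [8] u=1 | in [-4,5] | out [-4,5] | prev [-2,5] | push {3}
  [9] u=0 | in [-3,3] | out [-1,5] | prev ⊥ | push {}
  [10] u=2 | in [-4,5] | out [-4,5] | prev [-4,2] | push {5,6}
  [11] u=3 | in [-4,5] | out [-2,5] | prev [0,5] | push {1}
  [12] u=5 | in [-4,5] | out [-3,5] | prev [-3,3] | push {0,2}
  [13] u=6 | in [-4,5] | out [-4,5] | ==
  [14] u=1 | in [-4,5] | out [-4,5] | ==
  [15] u=0 | in [-3,5] | out [-1,5] | ==
  [16] u=2 | in [-4,5] | out [-4,5] | ==

Converged values:
  [0] [-1,5]
  [1] [-4,5]
  [2] [-4,5]
  [3] [-2,5]
  [4] [1,4]
  [5] [-3,5]
  [6] [-4,5]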